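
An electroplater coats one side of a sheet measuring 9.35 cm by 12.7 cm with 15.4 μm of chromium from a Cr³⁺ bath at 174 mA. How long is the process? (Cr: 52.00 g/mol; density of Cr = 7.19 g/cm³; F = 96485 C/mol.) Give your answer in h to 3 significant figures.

11.7 h

Plated area = 9.35 × 12.7 = 118.7 cm²
Volume = 118.7 × 15.4×10⁻⁴ cm = 0.1828 cm³
m(Cr) = 0.1828 × 7.19 = 1.314 g
n(Cr) = 1.314 / 52.00 = 0.02527 mol; n(e⁻) = 3 × 0.02527 = 0.07581 mol
Q = 0.07581 × 96485 = 7315 C
t = 7315 / 0.174 = 42040 s = 11.7 h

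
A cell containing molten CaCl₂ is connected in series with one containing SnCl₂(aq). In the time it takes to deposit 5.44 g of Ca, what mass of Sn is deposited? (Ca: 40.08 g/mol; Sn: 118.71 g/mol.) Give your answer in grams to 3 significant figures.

16.1 g

n(Ca) = 5.44 / 40.08 = 0.1357 mol
Ca²⁺ + 2e⁻ → Ca, so n(e⁻) = 2 × 0.1357 = 0.2714 mol
Since the cells are in series, n(e⁻) in the Sn cell is also 0.2714 mol.
Sn²⁺ + 2e⁻ → Sn, so n(Sn) = 0.2714 / 2 = 0.1357 mol
m(Sn) = 0.1357 × 118.71 = 16.1 g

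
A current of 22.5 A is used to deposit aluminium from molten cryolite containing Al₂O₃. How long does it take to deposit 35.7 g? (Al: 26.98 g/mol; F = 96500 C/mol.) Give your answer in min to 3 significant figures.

n(Al) = 35.7 / 26.98 = 1.323 mol
Al³⁺ + 3e⁻ → Al, so n(e⁻) = 3 × 1.323 = 3.969 mol
Q = 3.969 × 96500 = 3.830×10^5 C
t = Q / I = 3.830×10^5 / 22.5 = 17020 s = 284 min

284 min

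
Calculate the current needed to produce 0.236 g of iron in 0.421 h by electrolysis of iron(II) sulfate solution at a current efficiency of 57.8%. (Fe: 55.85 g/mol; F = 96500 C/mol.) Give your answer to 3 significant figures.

n(Fe) = 0.236 / 55.85 = 0.004226 mol
Fe²⁺ + 2e⁻ → Fe, so n(e⁻) = 2 × 0.004226 = 0.008452 mol
Q = 0.008452 × 96500 / 0.578 = 1411 C
I = Q / t = 1411 / 1515.6 s = 0.931 A

0.931 A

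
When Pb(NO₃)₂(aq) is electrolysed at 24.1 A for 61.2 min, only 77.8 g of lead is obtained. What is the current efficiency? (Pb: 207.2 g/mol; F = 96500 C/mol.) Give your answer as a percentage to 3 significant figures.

81.9%

Q = 24.1 × 3672 = 88500 C
n(e⁻) = 88500 / 96500 = 0.9171 mol
Pb²⁺ + 2e⁻ → Pb, so theoretical n(Pb) = 0.4586 mol → 95.02 g
Efficiency = 77.8 / 95.02 = 0.8188 = 81.9%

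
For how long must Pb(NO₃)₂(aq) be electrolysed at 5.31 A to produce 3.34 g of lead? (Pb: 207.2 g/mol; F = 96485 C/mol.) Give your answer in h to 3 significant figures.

n(Pb) = 3.34 / 207.2 = 0.01612 mol
Pb²⁺ + 2e⁻ → Pb, so n(e⁻) = 2 × 0.01612 = 0.03224 mol
Q = 0.03224 × 96485 = 3111 C
t = Q / I = 3111 / 5.31 = 585.9 s = 0.163 h

0.163 h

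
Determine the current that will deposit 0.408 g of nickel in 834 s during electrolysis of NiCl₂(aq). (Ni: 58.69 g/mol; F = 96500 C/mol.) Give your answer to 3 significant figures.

n(Ni) = 0.408 / 58.69 = 0.006952 mol
Ni²⁺ + 2e⁻ → Ni, so n(e⁻) = 2 × 0.006952 = 0.01390 mol
Q = 0.01390 × 96500 = 1341 C
I = Q / t = 1341 / 834 s = 1.61 A

1.61 A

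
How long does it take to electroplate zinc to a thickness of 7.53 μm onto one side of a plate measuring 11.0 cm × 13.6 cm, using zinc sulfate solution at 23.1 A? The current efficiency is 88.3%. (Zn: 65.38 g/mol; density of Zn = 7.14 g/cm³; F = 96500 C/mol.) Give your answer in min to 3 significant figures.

1.94 min

Plated area = 11.0 × 13.6 = 149.6 cm²
Volume = 149.6 × 7.53×10⁻⁴ cm = 0.1126 cm³
m(Zn) = 0.1126 × 7.14 = 0.8040 g
n(Zn) = 0.8040 / 65.38 = 0.01230 mol; n(e⁻) = 2 × 0.01230 = 0.02460 mol
Q = 0.02460 × 96500 / 0.883 = 2688 C
t = 2688 / 23.1 = 116.4 s = 1.94 min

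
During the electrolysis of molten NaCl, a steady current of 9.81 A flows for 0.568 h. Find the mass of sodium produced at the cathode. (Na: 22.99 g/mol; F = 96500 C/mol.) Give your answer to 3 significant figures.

Q = It = 9.81 × 2044.8 = 20060 C
Moles of electrons = 20060 / 96500 = 0.2079 mol
Na⁺ + e⁻ → Na, so n(Na) = 0.2079 mol
m = 0.2079 × 22.99 = 4.78 g

4.78 g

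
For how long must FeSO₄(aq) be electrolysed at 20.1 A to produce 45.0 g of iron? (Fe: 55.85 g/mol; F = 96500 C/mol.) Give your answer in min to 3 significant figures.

n(Fe) = 45.0 / 55.85 = 0.8057 mol
Fe²⁺ + 2e⁻ → Fe, so n(e⁻) = 2 × 0.8057 = 1.611 mol
Q = 1.611 × 96500 = 1.555×10^5 C
t = Q / I = 1.555×10^5 / 20.1 = 7736 s = 129 min

129 min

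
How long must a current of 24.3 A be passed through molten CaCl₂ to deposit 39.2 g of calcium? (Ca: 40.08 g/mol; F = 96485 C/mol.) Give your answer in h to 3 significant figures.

n(Ca) = 39.2 / 40.08 = 0.9780 mol
Ca²⁺ + 2e⁻ → Ca, so n(e⁻) = 2 × 0.9780 = 1.956 mol
Q = 1.956 × 96485 = 1.887×10^5 C
t = Q / I = 1.887×10^5 / 24.3 = 7765 s = 2.16 h

2.16 h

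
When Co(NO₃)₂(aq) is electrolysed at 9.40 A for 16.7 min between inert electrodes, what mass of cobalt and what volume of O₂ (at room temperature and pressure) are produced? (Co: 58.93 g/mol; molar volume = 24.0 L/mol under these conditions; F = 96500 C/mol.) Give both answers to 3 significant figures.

Q = 9.40 × 1002 = 9419 C; n(e⁻) = 9419 / 96500 = 0.09761 mol
Cathode: Co²⁺ + 2e⁻ → Co → n(Co) = 0.09761/2 = 0.04881 mol → 2.88 g
Anode: 2H₂O → O₂ + 4H⁺ + 4e⁻ → n(O₂) = 0.09761/4 = 0.02440 mol → 0.586 L

2.88 g Co; 0.586 L O₂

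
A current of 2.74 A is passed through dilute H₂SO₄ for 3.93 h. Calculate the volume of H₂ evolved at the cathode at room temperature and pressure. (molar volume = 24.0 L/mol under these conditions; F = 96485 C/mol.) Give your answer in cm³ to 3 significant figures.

4820 cm³

Charge passed = 2.74 × 14148 = 38770 C
Moles of electrons = 38770 / 96485 = 0.4018 mol
2H⁺ + 2e⁻ → H₂, so n(H₂) = 0.4018 / 2 = 0.2009 mol
V = 0.2009 × 24.0 = 4.822 L
= 4820 cm³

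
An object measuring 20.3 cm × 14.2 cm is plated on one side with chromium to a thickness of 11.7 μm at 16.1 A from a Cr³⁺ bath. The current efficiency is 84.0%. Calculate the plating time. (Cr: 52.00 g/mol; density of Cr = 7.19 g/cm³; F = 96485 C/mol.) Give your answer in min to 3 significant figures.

16.6 min

Plated area = 20.3 × 14.2 = 288.3 cm²
Volume = 288.3 × 11.7×10⁻⁴ cm = 0.3373 cm³
m(Cr) = 0.3373 × 7.19 = 2.425 g
n(Cr) = 2.425 / 52.00 = 0.04663 mol; n(e⁻) = 3 × 0.04663 = 0.1399 mol
Q = 0.1399 × 96485 / 0.840 = 16070 C
t = 16070 / 16.1 = 998.1 s = 16.6 min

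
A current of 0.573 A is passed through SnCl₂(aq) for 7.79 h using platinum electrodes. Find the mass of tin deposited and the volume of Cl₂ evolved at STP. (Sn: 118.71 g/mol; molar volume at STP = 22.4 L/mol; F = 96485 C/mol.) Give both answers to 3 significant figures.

Q = 0.573 × 28044 = 16070 C; n(e⁻) = 16070 / 96485 = 0.1666 mol
Cathode: Sn²⁺ + 2e⁻ → Sn → n(Sn) = 0.1666/2 = 0.08330 mol → 9.89 g
Anode: 2Cl⁻ → Cl₂ + 2e⁻ → n(Cl₂) = 0.1666/2 = 0.08330 mol → 1.87 L

9.89 g Sn; 1.87 L Cl₂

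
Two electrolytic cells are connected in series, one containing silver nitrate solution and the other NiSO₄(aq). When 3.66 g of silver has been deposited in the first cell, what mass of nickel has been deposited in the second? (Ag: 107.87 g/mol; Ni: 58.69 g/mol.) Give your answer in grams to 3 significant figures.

n(Ag) = 3.66 / 107.87 = 0.03393 mol
Ag⁺ + e⁻ → Ag, so n(e⁻) = 0.03393 mol
Same current for the same time ⇒ same n(e⁻) = 0.03393 mol in both cells.
Ni²⁺ + 2e⁻ → Ni, so n(Ni) = 0.03393 / 2 = 0.01697 mol
m(Ni) = 0.01697 × 58.69 = 0.996 g

0.996 g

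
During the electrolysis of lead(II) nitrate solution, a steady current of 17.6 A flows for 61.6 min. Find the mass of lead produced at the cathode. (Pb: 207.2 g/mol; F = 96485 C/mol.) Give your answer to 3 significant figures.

Charge passed = 17.6 × 3696 = 65050 C
Moles of electrons = 65050 / 96485 = 0.6742 mol
Pb²⁺ + 2e⁻ → Pb, so n(Pb) = 0.6742 / 2 = 0.3371 mol
m = 0.3371 × 207.2 = 69.8 g

69.8 g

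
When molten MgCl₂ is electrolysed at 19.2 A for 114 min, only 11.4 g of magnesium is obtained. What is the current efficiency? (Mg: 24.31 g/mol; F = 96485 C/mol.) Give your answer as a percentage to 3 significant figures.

68.9%

Q = 19.2 × 6840 = 1.313×10^5 C
n(e⁻) = 1.313×10^5 / 96485 = 1.361 mol
Mg²⁺ + 2e⁻ → Mg, so theoretical n(Mg) = 0.6805 mol → 16.54 g
Efficiency = 11.4 / 16.54 = 0.6892 = 68.9%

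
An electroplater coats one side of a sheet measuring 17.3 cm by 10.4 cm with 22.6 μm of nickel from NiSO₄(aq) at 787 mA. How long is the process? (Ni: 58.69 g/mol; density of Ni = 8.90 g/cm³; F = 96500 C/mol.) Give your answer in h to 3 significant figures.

Plated area = 17.3 × 10.4 = 179.9 cm²
Volume = 179.9 × 22.6×10⁻⁴ cm = 0.4066 cm³
m(Ni) = 0.4066 × 8.90 = 3.619 g
n(Ni) = 3.619 / 58.69 = 0.06166 mol; n(e⁻) = 2 × 0.06166 = 0.1233 mol
Q = 0.1233 × 96500 = 11900 C
t = 11900 / 0.787 = 15120 s = 4.20 h

4.20 h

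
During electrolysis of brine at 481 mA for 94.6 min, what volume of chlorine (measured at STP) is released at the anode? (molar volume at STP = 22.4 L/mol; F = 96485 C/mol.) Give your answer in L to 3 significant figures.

Q = 0.481 A × 5676 s = 2730 C
n(e⁻) = 2730 / 96485 = 0.02829 mol
2Cl⁻ → Cl₂ + 2e⁻, so n(Cl₂) = 0.02829 / 2 = 0.01415 mol
V = 0.01415 × 22.4 = 0.3170 L

0.317 L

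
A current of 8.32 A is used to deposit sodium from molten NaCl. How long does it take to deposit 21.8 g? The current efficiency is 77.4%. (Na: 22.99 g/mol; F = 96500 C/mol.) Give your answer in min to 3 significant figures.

237 min

n(Na) = 21.8 / 22.99 = 0.9482 mol
Na⁺ + e⁻ → Na, so n(e⁻) = 0.9482 mol
Q = 0.9482 × 96500 / 0.774 = 1.182×10^5 C
t = Q / I = 1.182×10^5 / 8.32 = 14210 s = 237 min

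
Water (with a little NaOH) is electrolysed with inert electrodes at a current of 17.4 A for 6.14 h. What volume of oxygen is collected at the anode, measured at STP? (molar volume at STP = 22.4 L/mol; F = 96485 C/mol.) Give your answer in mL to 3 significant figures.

22300 mL

Q = It = 17.4 × 22104 = 3.846×10^5 C
n(e⁻) = Q/F = 3.846×10^5/96485 = 3.986 mol
2H₂O → O₂ + 4H⁺ + 4e⁻, so n(O₂) = 3.986 / 4 = 0.9965 mol
V = 0.9965 × 22.4 = 22.32 L
= 22300 mL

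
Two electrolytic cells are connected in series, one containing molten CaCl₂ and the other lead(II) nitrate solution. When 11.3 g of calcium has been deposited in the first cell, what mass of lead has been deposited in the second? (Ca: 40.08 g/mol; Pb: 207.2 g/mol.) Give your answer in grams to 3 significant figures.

n(Ca) = 11.3 / 40.08 = 0.2819 mol
Ca²⁺ + 2e⁻ → Ca, so n(e⁻) = 2 × 0.2819 = 0.5638 mol
In series, the same 0.5638 mol of electrons flows through the second cell.
Pb²⁺ + 2e⁻ → Pb, so n(Pb) = 0.5638 / 2 = 0.2819 mol
m(Pb) = 0.2819 × 207.2 = 58.4 g

58.4 g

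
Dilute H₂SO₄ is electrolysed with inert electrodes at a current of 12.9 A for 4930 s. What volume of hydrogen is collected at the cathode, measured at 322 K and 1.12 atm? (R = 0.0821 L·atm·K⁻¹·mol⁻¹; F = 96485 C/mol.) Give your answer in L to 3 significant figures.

7.78 L

Q = It = 12.9 × 4930 = 63600 C
Moles of electrons = 63600 / 96485 = 0.6592 mol
2H⁺ + 2e⁻ → H₂, so n(H₂) = 0.6592 / 2 = 0.3296 mol
V = nRT/P = 0.3296 × 0.0821 × 322 / 1.12 = 7.780 L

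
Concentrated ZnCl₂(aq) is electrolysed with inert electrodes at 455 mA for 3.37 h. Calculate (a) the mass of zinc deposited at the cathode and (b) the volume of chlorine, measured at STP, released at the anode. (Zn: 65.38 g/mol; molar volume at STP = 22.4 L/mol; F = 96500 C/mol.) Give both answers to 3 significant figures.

Q = 0.455 × 12132 = 5520 C; n(e⁻) = 5520 / 96500 = 0.05720 mol
Cathode: Zn²⁺ + 2e⁻ → Zn → n(Zn) = 0.05720/2 = 0.02860 mol → 1.87 g
Anode: 2Cl⁻ → Cl₂ + 2e⁻ → n(Cl₂) = 0.05720/2 = 0.02860 mol → 0.641 L

1.87 g Zn; 0.641 L Cl₂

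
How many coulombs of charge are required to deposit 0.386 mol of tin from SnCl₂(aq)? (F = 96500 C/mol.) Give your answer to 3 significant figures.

74500 C

Sn²⁺ + 2e⁻ → Sn, so n(e⁻) = 2 × 0.386 = 0.7720 mol
Q = 0.7720 × 96500 = 74500 C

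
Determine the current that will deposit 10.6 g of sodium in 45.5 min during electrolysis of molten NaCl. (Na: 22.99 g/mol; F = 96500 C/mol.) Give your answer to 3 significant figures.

n(Na) = 10.6 / 22.99 = 0.4611 mol
Na⁺ + e⁻ → Na, so n(e⁻) = 0.4611 mol
Q = 0.4611 × 96500 = 44500 C
I = Q / t = 44500 / 2730 s = 16.3 A

16.3 A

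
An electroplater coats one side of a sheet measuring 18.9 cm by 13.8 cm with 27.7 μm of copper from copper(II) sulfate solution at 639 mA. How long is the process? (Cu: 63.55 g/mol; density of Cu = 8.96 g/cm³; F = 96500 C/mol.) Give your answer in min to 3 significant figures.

Plated area = 18.9 × 13.8 = 260.8 cm²
Volume = 260.8 × 27.7×10⁻⁴ cm = 0.7224 cm³
m(Cu) = 0.7224 × 8.96 = 6.473 g
n(Cu) = 6.473 / 63.55 = 0.1019 mol; n(e⁻) = 2 × 0.1019 = 0.2038 mol
Q = 0.2038 × 96500 = 19670 C
t = 19670 / 0.639 = 30780 s = 513 min

513 min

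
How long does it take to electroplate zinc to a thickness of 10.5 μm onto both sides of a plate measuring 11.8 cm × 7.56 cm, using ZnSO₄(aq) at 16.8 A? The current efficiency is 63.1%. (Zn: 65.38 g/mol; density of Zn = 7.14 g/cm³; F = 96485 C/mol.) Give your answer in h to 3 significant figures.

Plated area = 2 × 11.8 × 7.56 = 178.4 cm²
Volume = 178.4 × 10.5×10⁻⁴ cm = 0.1873 cm³
m(Zn) = 0.1873 × 7.14 = 1.337 g
n(Zn) = 1.337 / 65.38 = 0.02045 mol; n(e⁻) = 2 × 0.02045 = 0.04090 mol
Q = 0.04090 × 96485 / 0.631 = 6254 C
t = 6254 / 16.8 = 372.3 s = 0.103 h

0.103 h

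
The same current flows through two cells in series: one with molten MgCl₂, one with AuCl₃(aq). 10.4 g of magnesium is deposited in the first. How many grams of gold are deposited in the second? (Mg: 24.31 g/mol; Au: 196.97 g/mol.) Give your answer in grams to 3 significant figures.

n(Mg) = 10.4 / 24.31 = 0.4278 mol
Mg²⁺ + 2e⁻ → Mg, so n(e⁻) = 2 × 0.4278 = 0.8556 mol
Since the cells are in series, n(e⁻) in the Au cell is also 0.8556 mol.
Au³⁺ + 3e⁻ → Au, so n(Au) = 0.8556 / 3 = 0.2852 mol
m(Au) = 0.2852 × 196.97 = 56.2 g

56.2 g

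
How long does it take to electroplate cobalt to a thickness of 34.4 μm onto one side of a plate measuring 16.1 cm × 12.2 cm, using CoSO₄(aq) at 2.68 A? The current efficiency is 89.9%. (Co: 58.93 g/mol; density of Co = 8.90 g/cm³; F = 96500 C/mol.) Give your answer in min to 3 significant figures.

Plated area = 16.1 × 12.2 = 196.4 cm²
Volume = 196.4 × 34.4×10⁻⁴ cm = 0.6756 cm³
m(Co) = 0.6756 × 8.90 = 6.013 g
n(Co) = 6.013 / 58.93 = 0.1020 mol; n(e⁻) = 2 × 0.1020 = 0.2040 mol
Q = 0.2040 × 96500 / 0.899 = 21900 C
t = 21900 / 2.68 = 8172 s = 136 min

136 min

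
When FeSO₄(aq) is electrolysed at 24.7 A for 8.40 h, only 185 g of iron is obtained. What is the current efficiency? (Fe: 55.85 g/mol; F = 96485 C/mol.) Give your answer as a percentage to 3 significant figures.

85.6%

Q = 24.7 × 30240 = 7.469×10^5 C
n(e⁻) = 7.469×10^5 / 96485 = 7.741 mol
Fe²⁺ + 2e⁻ → Fe, so theoretical n(Fe) = 3.871 mol → 216.2 g
Efficiency = 185 / 216.2 = 0.8557 = 85.6%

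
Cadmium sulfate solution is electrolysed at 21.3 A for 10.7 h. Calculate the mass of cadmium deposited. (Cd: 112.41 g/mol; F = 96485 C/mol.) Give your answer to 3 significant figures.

Q = It = 21.3 × 38520 = 8.205×10^5 C
Moles of electrons = 8.205×10^5 / 96485 = 8.504 mol
Cd²⁺ + 2e⁻ → Cd, so n(Cd) = 8.504 / 2 = 4.252 mol
m = 4.252 × 112.41 = 478 g

478 g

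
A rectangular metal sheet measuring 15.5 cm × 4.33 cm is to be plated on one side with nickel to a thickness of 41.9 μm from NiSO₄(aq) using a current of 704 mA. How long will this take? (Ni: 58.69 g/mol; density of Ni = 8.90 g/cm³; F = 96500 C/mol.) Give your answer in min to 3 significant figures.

195 min

Plated area = 15.5 × 4.33 = 67.12 cm²
Volume = 67.12 × 41.9×10⁻⁴ cm = 0.2812 cm³
m(Ni) = 0.2812 × 8.90 = 2.503 g
n(Ni) = 2.503 / 58.69 = 0.04265 mol; n(e⁻) = 2 × 0.04265 = 0.08530 mol
Q = 0.08530 × 96500 = 8231 C
t = 8231 / 0.704 = 11690 s = 195 min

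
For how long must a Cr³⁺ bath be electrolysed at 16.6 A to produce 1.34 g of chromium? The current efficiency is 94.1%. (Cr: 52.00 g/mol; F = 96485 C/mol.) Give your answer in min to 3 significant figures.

7.96 min

n(Cr) = 1.34 / 52.00 = 0.02577 mol
Cr³⁺ + 3e⁻ → Cr, so n(e⁻) = 3 × 0.02577 = 0.07731 mol
Q = 0.07731 × 96485 / 0.941 = 7927 C
t = Q / I = 7927 / 16.6 = 477.5 s = 7.96 min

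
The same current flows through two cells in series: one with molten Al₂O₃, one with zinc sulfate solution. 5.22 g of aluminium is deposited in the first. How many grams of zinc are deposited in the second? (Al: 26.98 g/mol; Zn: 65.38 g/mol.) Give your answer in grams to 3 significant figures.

n(Al) = 5.22 / 26.98 = 0.1935 mol
Al³⁺ + 3e⁻ → Al, so n(e⁻) = 3 × 0.1935 = 0.5805 mol
Since the cells are in series, n(e⁻) in the Zn cell is also 0.5805 mol.
Zn²⁺ + 2e⁻ → Zn, so n(Zn) = 0.5805 / 2 = 0.2903 mol
m(Zn) = 0.2903 × 65.38 = 19.0 g

19.0 g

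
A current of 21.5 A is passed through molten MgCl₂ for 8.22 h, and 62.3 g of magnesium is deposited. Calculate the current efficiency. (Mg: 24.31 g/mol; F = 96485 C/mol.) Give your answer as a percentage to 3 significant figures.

77.7%

Q = 21.5 × 29592 = 6.362×10^5 C
n(e⁻) = 6.362×10^5 / 96485 = 6.594 mol
Mg²⁺ + 2e⁻ → Mg, so theoretical n(Mg) = 3.297 mol → 80.15 g
Efficiency = 62.3 / 80.15 = 0.7773 = 77.7%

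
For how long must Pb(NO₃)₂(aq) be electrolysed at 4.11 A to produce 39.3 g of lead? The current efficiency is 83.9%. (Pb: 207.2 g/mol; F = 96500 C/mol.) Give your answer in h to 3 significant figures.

2.95 h

n(Pb) = 39.3 / 207.2 = 0.1897 mol
Pb²⁺ + 2e⁻ → Pb, so n(e⁻) = 2 × 0.1897 = 0.3794 mol
Q = 0.3794 × 96500 / 0.839 = 43640 C
t = Q / I = 43640 / 4.11 = 10620 s = 2.95 h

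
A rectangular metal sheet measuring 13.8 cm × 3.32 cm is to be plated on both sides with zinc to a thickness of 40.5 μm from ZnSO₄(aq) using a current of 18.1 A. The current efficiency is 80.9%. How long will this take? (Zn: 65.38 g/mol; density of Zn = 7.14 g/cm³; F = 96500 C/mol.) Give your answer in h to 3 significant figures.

0.148 h

Plated area = 2 × 13.8 × 3.32 = 91.63 cm²
Volume = 91.63 × 40.5×10⁻⁴ cm = 0.3711 cm³
m(Zn) = 0.3711 × 7.14 = 2.650 g
n(Zn) = 2.650 / 65.38 = 0.04053 mol; n(e⁻) = 2 × 0.04053 = 0.08106 mol
Q = 0.08106 × 96500 / 0.809 = 9669 C
t = 9669 / 18.1 = 534.2 s = 0.148 h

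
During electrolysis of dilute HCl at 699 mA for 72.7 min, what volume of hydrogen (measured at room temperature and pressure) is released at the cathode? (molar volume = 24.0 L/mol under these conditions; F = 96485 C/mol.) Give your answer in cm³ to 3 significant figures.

379 cm³

Charge passed = 0.699 × 4362 = 3049 C
n(e⁻) = 3049 / 96485 = 0.03160 mol
2H⁺ + 2e⁻ → H₂, so n(H₂) = 0.03160 / 2 = 0.01580 mol
V = 0.01580 × 24.0 = 0.3792 L
= 379 cm³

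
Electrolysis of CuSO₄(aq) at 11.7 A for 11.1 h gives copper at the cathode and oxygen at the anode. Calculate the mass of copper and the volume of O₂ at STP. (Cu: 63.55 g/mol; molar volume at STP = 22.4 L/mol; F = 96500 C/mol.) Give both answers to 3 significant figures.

154 g Cu; 27.1 L O₂

Q = 11.7 × 39960 = 4.675×10^5 C; n(e⁻) = 4.675×10^5 / 96500 = 4.845 mol
Cathode: Cu²⁺ + 2e⁻ → Cu → n(Cu) = 4.845/2 = 2.423 mol → 154 g
Anode: 2H₂O → O₂ + 4H⁺ + 4e⁻ → n(O₂) = 4.845/4 = 1.211 mol → 27.1 L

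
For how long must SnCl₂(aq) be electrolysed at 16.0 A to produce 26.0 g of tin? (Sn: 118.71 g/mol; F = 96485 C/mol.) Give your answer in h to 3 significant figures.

0.734 h

n(Sn) = 26.0 / 118.71 = 0.2190 mol
Sn²⁺ + 2e⁻ → Sn, so n(e⁻) = 2 × 0.2190 = 0.4380 mol
Q = 0.4380 × 96485 = 42260 C
t = Q / I = 42260 / 16.0 = 2641 s = 0.734 h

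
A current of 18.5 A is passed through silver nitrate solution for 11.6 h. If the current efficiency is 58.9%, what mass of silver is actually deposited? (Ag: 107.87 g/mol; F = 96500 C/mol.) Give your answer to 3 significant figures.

Q = 18.5 × 41760 = 7.726×10^5 C
n(e⁻) = 7.726×10^5 / 96500 = 8.006 mol
Ag⁺ + e⁻ → Ag, so theoretical m(Ag) = 8.006 × 107.87 = 863.6 g
Actual mass = 58.9% × 863.6 = 509 g

509 g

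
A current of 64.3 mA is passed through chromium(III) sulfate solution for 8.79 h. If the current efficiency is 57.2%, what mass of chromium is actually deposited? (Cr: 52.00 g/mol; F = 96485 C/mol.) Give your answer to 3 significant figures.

Q = 0.0643 × 31644 = 2035 C
n(e⁻) = 2035 / 96485 = 0.02109 mol
Cr³⁺ + 3e⁻ → Cr, so theoretical m(Cr) = 0.007030 × 52.00 = 0.3656 g
Actual mass = 57.2% × 0.3656 = 0.209 g

0.209 g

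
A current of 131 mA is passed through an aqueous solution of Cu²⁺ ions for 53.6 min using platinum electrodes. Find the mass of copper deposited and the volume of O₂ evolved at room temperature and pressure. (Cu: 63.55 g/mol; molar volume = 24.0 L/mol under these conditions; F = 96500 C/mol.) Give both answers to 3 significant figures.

Q = 0.131 × 3216 = 421.3 C; n(e⁻) = 421.3 / 96500 = 0.004366 mol
Cathode: Cu²⁺ + 2e⁻ → Cu → n(Cu) = 0.004366/2 = 0.002183 mol → 0.139 g
Anode: 2H₂O → O₂ + 4H⁺ + 4e⁻ → n(O₂) = 0.004366/4 = 0.001092 mol → 0.0262 L

0.139 g Cu; 0.0262 L O₂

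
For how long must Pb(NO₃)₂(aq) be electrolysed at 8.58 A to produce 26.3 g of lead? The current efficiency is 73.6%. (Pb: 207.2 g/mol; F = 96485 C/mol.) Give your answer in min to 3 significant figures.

64.6 min

n(Pb) = 26.3 / 207.2 = 0.1269 mol
Pb²⁺ + 2e⁻ → Pb, so n(e⁻) = 2 × 0.1269 = 0.2538 mol
Q = 0.2538 × 96485 / 0.736 = 33270 C
t = Q / I = 33270 / 8.58 = 3878 s = 64.6 min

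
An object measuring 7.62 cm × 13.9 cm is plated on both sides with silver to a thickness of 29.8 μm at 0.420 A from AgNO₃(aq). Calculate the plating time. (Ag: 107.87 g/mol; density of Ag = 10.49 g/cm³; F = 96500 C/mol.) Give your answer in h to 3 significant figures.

3.92 h

Plated area = 2 × 7.62 × 13.9 = 211.8 cm²
Volume = 211.8 × 29.8×10⁻⁴ cm = 0.6312 cm³
m(Ag) = 0.6312 × 10.49 = 6.621 g
n(Ag) = 6.621 / 107.87 = 0.06138 mol; n(e⁻) = 0.06138 mol
Q = 0.06138 × 96500 = 5923 C
t = 5923 / 0.420 = 14100 s = 3.92 h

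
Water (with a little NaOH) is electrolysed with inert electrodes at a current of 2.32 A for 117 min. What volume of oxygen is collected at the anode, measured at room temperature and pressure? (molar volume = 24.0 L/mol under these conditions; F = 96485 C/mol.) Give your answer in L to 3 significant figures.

1.01 L

Charge passed = 2.32 × 7020 = 16290 C
n(e⁻) = Q/F = 16290/96485 = 0.1688 mol
2H₂O → O₂ + 4H⁺ + 4e⁻, so n(O₂) = 0.1688 / 4 = 0.04220 mol
V = 0.04220 × 24.0 = 1.013 L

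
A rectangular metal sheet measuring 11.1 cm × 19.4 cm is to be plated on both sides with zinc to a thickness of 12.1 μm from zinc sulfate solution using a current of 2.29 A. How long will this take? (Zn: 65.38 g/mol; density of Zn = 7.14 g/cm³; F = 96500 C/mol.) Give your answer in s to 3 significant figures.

Plated area = 2 × 11.1 × 19.4 = 430.7 cm²
Volume = 430.7 × 12.1×10⁻⁴ cm = 0.5211 cm³
m(Zn) = 0.5211 × 7.14 = 3.721 g
n(Zn) = 3.721 / 65.38 = 0.05691 mol; n(e⁻) = 2 × 0.05691 = 0.1138 mol
Q = 0.1138 × 96500 = 10980 C
t = 10980 / 2.29 = 4795 s

4800 s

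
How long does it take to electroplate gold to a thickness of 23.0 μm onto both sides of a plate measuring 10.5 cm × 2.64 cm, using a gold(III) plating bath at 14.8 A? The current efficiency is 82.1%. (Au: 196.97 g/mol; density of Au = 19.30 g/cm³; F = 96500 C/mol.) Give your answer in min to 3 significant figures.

Plated area = 2 × 10.5 × 2.64 = 55.44 cm²
Volume = 55.44 × 23.0×10⁻⁴ cm = 0.1275 cm³
m(Au) = 0.1275 × 19.30 = 2.461 g
n(Au) = 2.461 / 196.97 = 0.01249 mol; n(e⁻) = 3 × 0.01249 = 0.03747 mol
Q = 0.03747 × 96500 / 0.821 = 4404 C
t = 4404 / 14.8 = 297.6 s = 4.96 min

4.96 min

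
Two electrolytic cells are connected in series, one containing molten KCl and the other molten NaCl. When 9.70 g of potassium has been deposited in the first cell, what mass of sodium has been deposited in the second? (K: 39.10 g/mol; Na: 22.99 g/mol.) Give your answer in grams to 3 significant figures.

5.70 g

n(K) = 9.70 / 39.10 = 0.2481 mol
K⁺ + e⁻ → K, so n(e⁻) = 0.2481 mol
Same current for the same time ⇒ same n(e⁻) = 0.2481 mol in both cells.
Na⁺ + e⁻ → Na, so n(Na) = 0.2481 mol
m(Na) = 0.2481 × 22.99 = 5.70 g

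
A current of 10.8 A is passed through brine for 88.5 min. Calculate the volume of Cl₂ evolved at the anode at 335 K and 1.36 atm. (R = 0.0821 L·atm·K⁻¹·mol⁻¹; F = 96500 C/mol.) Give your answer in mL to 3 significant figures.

6010 mL

Charge passed = 10.8 × 5310 = 57350 C
Moles of electrons = 57350 / 96500 = 0.5943 mol
2Cl⁻ → Cl₂ + 2e⁻, so n(Cl₂) = 0.5943 / 2 = 0.2972 mol
V = nRT/P = 0.2972 × 0.0821 × 335 / 1.36 = 6.010 L
= 6010 mL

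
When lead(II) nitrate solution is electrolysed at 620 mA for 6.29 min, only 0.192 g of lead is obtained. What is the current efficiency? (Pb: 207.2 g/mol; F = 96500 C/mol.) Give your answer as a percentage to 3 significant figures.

Q = 0.620 × 377.4 = 234.0 C
n(e⁻) = 234.0 / 96500 = 0.002425 mol
Pb²⁺ + 2e⁻ → Pb, so theoretical n(Pb) = 0.001213 mol → 0.2513 g
Efficiency = 0.192 / 0.2513 = 0.7640 = 76.4%

76.4%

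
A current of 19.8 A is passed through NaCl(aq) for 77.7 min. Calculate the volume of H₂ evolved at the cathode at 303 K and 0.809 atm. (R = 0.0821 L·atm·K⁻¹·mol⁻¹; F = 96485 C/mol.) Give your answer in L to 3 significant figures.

Q = 19.8 A × 4662 s = 92310 C
Moles of electrons = 92310 / 96485 = 0.9567 mol
2H⁺ + 2e⁻ → H₂, so n(H₂) = 0.9567 / 2 = 0.4784 mol
V = nRT/P = 0.4784 × 0.0821 × 303 / 0.809 = 14.71 L

14.7 L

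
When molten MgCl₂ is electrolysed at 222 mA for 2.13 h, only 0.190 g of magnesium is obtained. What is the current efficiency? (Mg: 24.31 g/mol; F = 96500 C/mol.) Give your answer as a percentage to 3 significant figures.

Q = 0.222 × 7668 = 1702 C
n(e⁻) = 1702 / 96500 = 0.01764 mol
Mg²⁺ + 2e⁻ → Mg, so theoretical n(Mg) = 0.008820 mol → 0.2144 g
Efficiency = 0.190 / 0.2144 = 0.8862 = 88.6%

88.6%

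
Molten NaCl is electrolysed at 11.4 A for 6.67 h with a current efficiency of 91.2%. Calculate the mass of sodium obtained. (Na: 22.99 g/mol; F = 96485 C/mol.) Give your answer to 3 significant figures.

Q = 11.4 × 24012 = 2.737×10^5 C
n(e⁻) = 2.737×10^5 / 96485 = 2.837 mol
Na⁺ + e⁻ → Na, so theoretical m(Na) = 2.837 × 22.99 = 65.22 g
Actual mass = 91.2% × 65.22 = 59.5 g

59.5 g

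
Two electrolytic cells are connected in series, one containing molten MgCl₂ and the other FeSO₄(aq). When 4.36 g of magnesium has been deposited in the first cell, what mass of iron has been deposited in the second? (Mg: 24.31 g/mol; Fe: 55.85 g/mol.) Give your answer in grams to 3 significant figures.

10.0 g

n(Mg) = 4.36 / 24.31 = 0.1794 mol
Mg²⁺ + 2e⁻ → Mg, so n(e⁻) = 2 × 0.1794 = 0.3588 mol
The cells are in series, so the same charge (and hence the same n(e⁻) = 0.3588 mol) passes through both.
Fe²⁺ + 2e⁻ → Fe, so n(Fe) = 0.3588 / 2 = 0.1794 mol
m(Fe) = 0.1794 × 55.85 = 10.0 g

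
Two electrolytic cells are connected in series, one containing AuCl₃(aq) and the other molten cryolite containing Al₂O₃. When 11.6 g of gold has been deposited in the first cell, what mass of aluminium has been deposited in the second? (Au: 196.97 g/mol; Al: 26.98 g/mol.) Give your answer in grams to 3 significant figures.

n(Au) = 11.6 / 196.97 = 0.05889 mol
Au³⁺ + 3e⁻ → Au, so n(e⁻) = 3 × 0.05889 = 0.1767 mol
The cells are in series, so the same charge (and hence the same n(e⁻) = 0.1767 mol) passes through both.
Al³⁺ + 3e⁻ → Al, so n(Al) = 0.1767 / 3 = 0.05890 mol
m(Al) = 0.05890 × 26.98 = 1.59 g

1.59 g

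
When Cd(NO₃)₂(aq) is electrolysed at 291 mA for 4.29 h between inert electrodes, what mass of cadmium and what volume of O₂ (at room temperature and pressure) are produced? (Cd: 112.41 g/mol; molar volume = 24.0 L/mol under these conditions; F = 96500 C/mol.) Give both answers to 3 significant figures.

Q = 0.291 × 15444 = 4494 C; n(e⁻) = 4494 / 96500 = 0.04657 mol
Cathode: Cd²⁺ + 2e⁻ → Cd → n(Cd) = 0.04657/2 = 0.02329 mol → 2.62 g
Anode: 2H₂O → O₂ + 4H⁺ + 4e⁻ → n(O₂) = 0.04657/4 = 0.01164 mol → 0.279 L

2.62 g Cd; 0.279 L O₂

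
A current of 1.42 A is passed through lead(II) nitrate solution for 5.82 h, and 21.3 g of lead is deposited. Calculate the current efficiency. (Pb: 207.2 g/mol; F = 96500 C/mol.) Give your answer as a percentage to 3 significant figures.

Q = 1.42 × 20952 = 29750 C
n(e⁻) = 29750 / 96500 = 0.3083 mol
Pb²⁺ + 2e⁻ → Pb, so theoretical n(Pb) = 0.1542 mol → 31.95 g
Efficiency = 21.3 / 31.95 = 0.6667 = 66.7%

66.7%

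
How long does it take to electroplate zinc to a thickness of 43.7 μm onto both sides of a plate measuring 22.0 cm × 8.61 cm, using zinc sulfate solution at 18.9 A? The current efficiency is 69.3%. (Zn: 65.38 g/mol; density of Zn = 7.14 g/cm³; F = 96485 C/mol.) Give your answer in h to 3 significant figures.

0.740 h

Plated area = 2 × 22.0 × 8.61 = 378.8 cm²
Volume = 378.8 × 43.7×10⁻⁴ cm = 1.655 cm³
m(Zn) = 1.655 × 7.14 = 11.82 g
n(Zn) = 11.82 / 65.38 = 0.1808 mol; n(e⁻) = 2 × 0.1808 = 0.3616 mol
Q = 0.3616 × 96485 / 0.693 = 50340 C
t = 50340 / 18.9 = 2663 s = 0.740 h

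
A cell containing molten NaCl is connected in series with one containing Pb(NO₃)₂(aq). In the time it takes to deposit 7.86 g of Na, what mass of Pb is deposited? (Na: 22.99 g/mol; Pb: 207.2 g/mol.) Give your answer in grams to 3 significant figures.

n(Na) = 7.86 / 22.99 = 0.3419 mol
Na⁺ + e⁻ → Na, so n(e⁻) = 0.3419 mol
The cells are in series, so the same charge (and hence the same n(e⁻) = 0.3419 mol) passes through both.
Pb²⁺ + 2e⁻ → Pb, so n(Pb) = 0.3419 / 2 = 0.1710 mol
m(Pb) = 0.1710 × 207.2 = 35.4 g

35.4 g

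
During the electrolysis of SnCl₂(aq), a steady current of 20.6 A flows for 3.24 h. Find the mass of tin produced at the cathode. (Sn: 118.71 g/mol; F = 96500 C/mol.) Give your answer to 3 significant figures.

148 g

Charge passed = 20.6 × 11664 = 2.403×10^5 C
Moles of electrons = 2.403×10^5 / 96500 = 2.490 mol
Sn²⁺ + 2e⁻ → Sn, so n(Sn) = 2.490 / 2 = 1.245 mol
m = 1.245 × 118.71 = 148 g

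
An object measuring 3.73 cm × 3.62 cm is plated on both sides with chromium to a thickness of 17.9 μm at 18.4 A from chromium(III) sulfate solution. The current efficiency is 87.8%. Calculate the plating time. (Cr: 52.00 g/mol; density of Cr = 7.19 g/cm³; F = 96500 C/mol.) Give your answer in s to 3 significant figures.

Plated area = 2 × 3.73 × 3.62 = 27.01 cm²
Volume = 27.01 × 17.9×10⁻⁴ cm = 0.04835 cm³
m(Cr) = 0.04835 × 7.19 = 0.3476 g
n(Cr) = 0.3476 / 52.00 = 0.006685 mol; n(e⁻) = 3 × 0.006685 = 0.02006 mol
Q = 0.02006 × 96500 / 0.878 = 2205 C
t = 2205 / 18.4 = 119.8 s

120 s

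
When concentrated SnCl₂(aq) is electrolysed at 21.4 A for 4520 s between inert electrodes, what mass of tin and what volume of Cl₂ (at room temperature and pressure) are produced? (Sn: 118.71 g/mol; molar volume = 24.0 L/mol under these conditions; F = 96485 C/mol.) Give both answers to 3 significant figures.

Q = 21.4 × 4520 = 96730 C; n(e⁻) = 96730 / 96485 = 1.003 mol
Cathode: Sn²⁺ + 2e⁻ → Sn → n(Sn) = 1.003/2 = 0.5015 mol → 59.5 g
Anode: 2Cl⁻ → Cl₂ + 2e⁻ → n(Cl₂) = 1.003/2 = 0.5015 mol → 12.0 L

59.5 g Sn; 12.0 L Cl₂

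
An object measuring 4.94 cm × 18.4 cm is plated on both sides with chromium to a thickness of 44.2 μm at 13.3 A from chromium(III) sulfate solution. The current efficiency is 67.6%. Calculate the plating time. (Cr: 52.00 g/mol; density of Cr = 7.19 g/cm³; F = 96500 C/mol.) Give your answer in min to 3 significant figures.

59.6 min

Plated area = 2 × 4.94 × 18.4 = 181.8 cm²
Volume = 181.8 × 44.2×10⁻⁴ cm = 0.8036 cm³
m(Cr) = 0.8036 × 7.19 = 5.778 g
n(Cr) = 5.778 / 52.00 = 0.1111 mol; n(e⁻) = 3 × 0.1111 = 0.3333 mol
Q = 0.3333 × 96500 / 0.676 = 47580 C
t = 47580 / 13.3 = 3577 s = 59.6 min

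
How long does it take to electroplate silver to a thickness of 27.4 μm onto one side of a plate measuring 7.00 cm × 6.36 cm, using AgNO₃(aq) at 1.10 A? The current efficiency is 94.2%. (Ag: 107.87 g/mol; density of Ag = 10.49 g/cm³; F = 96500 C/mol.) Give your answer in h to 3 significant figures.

0.307 h

Plated area = 7.00 × 6.36 = 44.52 cm²
Volume = 44.52 × 27.4×10⁻⁴ cm = 0.1220 cm³
m(Ag) = 0.1220 × 10.49 = 1.280 g
n(Ag) = 1.280 / 107.87 = 0.01187 mol; n(e⁻) = 0.01187 mol
Q = 0.01187 × 96500 / 0.942 = 1216 C
t = 1216 / 1.10 = 1105 s = 0.307 h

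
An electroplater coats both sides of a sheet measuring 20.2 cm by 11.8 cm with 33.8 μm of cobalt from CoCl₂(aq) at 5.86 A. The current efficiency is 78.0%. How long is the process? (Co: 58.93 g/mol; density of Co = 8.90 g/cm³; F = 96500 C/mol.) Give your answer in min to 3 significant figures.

171 min

Plated area = 2 × 20.2 × 11.8 = 476.7 cm²
Volume = 476.7 × 33.8×10⁻⁴ cm = 1.611 cm³
m(Co) = 1.611 × 8.90 = 14.34 g
n(Co) = 14.34 / 58.93 = 0.2433 mol; n(e⁻) = 2 × 0.2433 = 0.4866 mol
Q = 0.4866 × 96500 / 0.780 = 60200 C
t = 60200 / 5.86 = 10270 s = 171 min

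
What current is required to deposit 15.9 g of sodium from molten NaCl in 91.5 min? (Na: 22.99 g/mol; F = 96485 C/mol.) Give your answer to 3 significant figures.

n(Na) = 15.9 / 22.99 = 0.6916 mol
Na⁺ + e⁻ → Na, so n(e⁻) = 0.6916 mol
Q = 0.6916 × 96485 = 66730 C
I = Q / t = 66730 / 5490 s = 12.2 A

12.2 A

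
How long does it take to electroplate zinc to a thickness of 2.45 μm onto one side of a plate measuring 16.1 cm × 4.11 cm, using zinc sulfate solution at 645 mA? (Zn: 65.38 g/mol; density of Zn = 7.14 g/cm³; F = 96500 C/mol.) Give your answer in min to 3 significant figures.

Plated area = 16.1 × 4.11 = 66.17 cm²
Volume = 66.17 × 2.45×10⁻⁴ cm = 0.01621 cm³
m(Zn) = 0.01621 × 7.14 = 0.1157 g
n(Zn) = 0.1157 / 65.38 = 0.001770 mol; n(e⁻) = 2 × 0.001770 = 0.003540 mol
Q = 0.003540 × 96500 = 341.6 C
t = 341.6 / 0.645 = 529.6 s = 8.83 min

8.83 min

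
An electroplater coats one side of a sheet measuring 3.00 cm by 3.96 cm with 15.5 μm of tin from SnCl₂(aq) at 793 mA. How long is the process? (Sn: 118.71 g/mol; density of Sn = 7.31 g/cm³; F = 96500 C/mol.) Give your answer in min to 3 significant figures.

4.60 min

Plated area = 3.00 × 3.96 = 11.88 cm²
Volume = 11.88 × 15.5×10⁻⁴ cm = 0.01841 cm³
m(Sn) = 0.01841 × 7.31 = 0.1346 g
n(Sn) = 0.1346 / 118.71 = 0.001134 mol; n(e⁻) = 2 × 0.001134 = 0.002268 mol
Q = 0.002268 × 96500 = 218.9 C
t = 218.9 / 0.793 = 276.0 s = 4.60 min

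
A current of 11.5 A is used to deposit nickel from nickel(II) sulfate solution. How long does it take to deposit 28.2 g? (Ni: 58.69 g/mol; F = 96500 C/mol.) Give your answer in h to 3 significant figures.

n(Ni) = 28.2 / 58.69 = 0.4805 mol
Ni²⁺ + 2e⁻ → Ni, so n(e⁻) = 2 × 0.4805 = 0.9610 mol
Q = 0.9610 × 96500 = 92740 C
t = Q / I = 92740 / 11.5 = 8064 s = 2.24 h

2.24 h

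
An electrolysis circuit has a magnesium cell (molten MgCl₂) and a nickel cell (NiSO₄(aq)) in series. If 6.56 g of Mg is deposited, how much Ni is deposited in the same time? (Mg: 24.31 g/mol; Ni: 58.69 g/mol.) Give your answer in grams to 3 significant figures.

n(Mg) = 6.56 / 24.31 = 0.2698 mol
Mg²⁺ + 2e⁻ → Mg, so n(e⁻) = 2 × 0.2698 = 0.5396 mol
In series, the same 0.5396 mol of electrons flows through the second cell.
Ni²⁺ + 2e⁻ → Ni, so n(Ni) = 0.5396 / 2 = 0.2698 mol
m(Ni) = 0.2698 × 58.69 = 15.8 g

15.8 g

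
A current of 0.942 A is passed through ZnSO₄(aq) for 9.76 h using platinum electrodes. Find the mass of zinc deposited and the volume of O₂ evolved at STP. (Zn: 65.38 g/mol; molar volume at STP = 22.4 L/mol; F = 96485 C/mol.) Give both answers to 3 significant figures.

11.2 g Zn; 1.92 L O₂

Q = 0.942 × 35136 = 33100 C; n(e⁻) = 33100 / 96485 = 0.3431 mol
Cathode: Zn²⁺ + 2e⁻ → Zn → n(Zn) = 0.3431/2 = 0.1716 mol → 11.2 g
Anode: 2H₂O → O₂ + 4H⁺ + 4e⁻ → n(O₂) = 0.3431/4 = 0.08578 mol → 1.92 L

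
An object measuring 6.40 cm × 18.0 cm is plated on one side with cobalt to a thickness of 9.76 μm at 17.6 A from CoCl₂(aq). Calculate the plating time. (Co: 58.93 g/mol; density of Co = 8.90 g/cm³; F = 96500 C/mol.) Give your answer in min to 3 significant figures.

3.10 min

Plated area = 6.40 × 18.0 = 115.2 cm²
Volume = 115.2 × 9.76×10⁻⁴ cm = 0.1124 cm³
m(Co) = 0.1124 × 8.90 = 1.000 g
n(Co) = 1.000 / 58.93 = 0.01697 mol; n(e⁻) = 2 × 0.01697 = 0.03394 mol
Q = 0.03394 × 96500 = 3275 C
t = 3275 / 17.6 = 186.1 s = 3.10 min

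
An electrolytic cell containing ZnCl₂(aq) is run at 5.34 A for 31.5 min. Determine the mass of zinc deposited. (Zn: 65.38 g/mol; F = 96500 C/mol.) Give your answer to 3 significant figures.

3.42 g

Charge passed = 5.34 × 1890 = 10090 C
n(e⁻) = 10090 / 96500 = 0.1046 mol
Zn²⁺ + 2e⁻ → Zn, so n(Zn) = 0.1046 / 2 = 0.05230 mol
m = 0.05230 × 65.38 = 3.42 g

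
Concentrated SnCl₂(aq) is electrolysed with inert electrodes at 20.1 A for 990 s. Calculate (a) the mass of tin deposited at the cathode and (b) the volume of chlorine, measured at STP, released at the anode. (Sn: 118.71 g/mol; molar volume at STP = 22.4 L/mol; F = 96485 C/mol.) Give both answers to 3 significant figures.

12.2 g Sn; 2.31 L Cl₂

Q = 20.1 × 990 = 19900 C; n(e⁻) = 19900 / 96485 = 0.2062 mol
Cathode: Sn²⁺ + 2e⁻ → Sn → n(Sn) = 0.2062/2 = 0.1031 mol → 12.2 g
Anode: 2Cl⁻ → Cl₂ + 2e⁻ → n(Cl₂) = 0.2062/2 = 0.1031 mol → 2.31 L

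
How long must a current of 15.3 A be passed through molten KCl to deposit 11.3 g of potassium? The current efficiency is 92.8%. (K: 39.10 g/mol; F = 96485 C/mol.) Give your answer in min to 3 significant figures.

n(K) = 11.3 / 39.10 = 0.2890 mol
K⁺ + e⁻ → K, so n(e⁻) = 0.2890 mol
Q = 0.2890 × 96485 / 0.928 = 30050 C
t = Q / I = 30050 / 15.3 = 1964 s = 32.7 min

32.7 min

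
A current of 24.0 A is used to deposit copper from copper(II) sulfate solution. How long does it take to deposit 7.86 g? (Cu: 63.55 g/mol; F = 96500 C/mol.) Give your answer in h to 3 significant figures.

0.276 h

n(Cu) = 7.86 / 63.55 = 0.1237 mol
Cu²⁺ + 2e⁻ → Cu, so n(e⁻) = 2 × 0.1237 = 0.2474 mol
Q = 0.2474 × 96500 = 23870 C
t = Q / I = 23870 / 24.0 = 994.6 s = 0.276 h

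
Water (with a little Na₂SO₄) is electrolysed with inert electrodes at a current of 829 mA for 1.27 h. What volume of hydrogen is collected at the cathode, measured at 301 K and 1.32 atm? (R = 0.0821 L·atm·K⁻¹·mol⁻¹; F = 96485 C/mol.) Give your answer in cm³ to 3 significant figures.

Q = It = 0.829 × 4572 = 3790 C
n(e⁻) = 3790 / 96485 = 0.03928 mol
2H⁺ + 2e⁻ → H₂, so n(H₂) = 0.03928 / 2 = 0.01964 mol
V = nRT/P = 0.01964 × 0.0821 × 301 / 1.32 = 0.3677 L
= 368 cm³

368 cm³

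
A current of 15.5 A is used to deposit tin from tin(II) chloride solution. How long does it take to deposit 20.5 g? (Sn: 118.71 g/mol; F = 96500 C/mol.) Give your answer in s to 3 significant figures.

n(Sn) = 20.5 / 118.71 = 0.1727 mol
Sn²⁺ + 2e⁻ → Sn, so n(e⁻) = 2 × 0.1727 = 0.3454 mol
Q = 0.3454 × 96500 = 33330 C
t = Q / I = 33330 / 15.5 = 2150 s

2150 s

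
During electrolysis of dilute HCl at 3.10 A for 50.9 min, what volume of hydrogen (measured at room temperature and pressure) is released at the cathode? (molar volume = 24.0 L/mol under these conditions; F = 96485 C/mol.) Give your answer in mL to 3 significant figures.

1180 mL

Q = 3.10 A × 3054 s = 9467 C
n(e⁻) = 9467 / 96485 = 0.09812 mol
2H⁺ + 2e⁻ → H₂, so n(H₂) = 0.09812 / 2 = 0.04906 mol
V = 0.04906 × 24.0 = 1.177 L
= 1180 mL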